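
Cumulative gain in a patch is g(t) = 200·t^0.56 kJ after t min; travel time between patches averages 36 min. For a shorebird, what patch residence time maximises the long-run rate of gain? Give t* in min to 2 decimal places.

45.82 min

Maximise g(t)/(T+t): set derivative to zero → g'(t)(T+t) = g(t).
g'(t) = 0.56·200·t^-0.44. Setting 0.56·200·t^-0.44 = 200·t^0.56/(36+t) gives 0.56(36+t) = t, so 0.44·t = 0.56×36.
t* = 0.56×36/0.44 = 45.82 min.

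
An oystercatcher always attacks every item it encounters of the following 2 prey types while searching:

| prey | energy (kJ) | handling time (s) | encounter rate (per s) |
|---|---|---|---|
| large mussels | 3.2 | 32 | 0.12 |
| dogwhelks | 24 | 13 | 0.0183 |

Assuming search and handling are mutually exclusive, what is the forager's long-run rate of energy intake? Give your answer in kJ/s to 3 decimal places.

0.162 kJ/s

R = Σλ_iE_i / (1 + Σλ_ih_i)
Numerator: 0.12×3.2 + 0.0183×24 = 0.8232
Denominator: 1 + 0.12×32 + 0.0183×13 = 5.078
R = 0.8232/5.078 = 0.1621 kJ/s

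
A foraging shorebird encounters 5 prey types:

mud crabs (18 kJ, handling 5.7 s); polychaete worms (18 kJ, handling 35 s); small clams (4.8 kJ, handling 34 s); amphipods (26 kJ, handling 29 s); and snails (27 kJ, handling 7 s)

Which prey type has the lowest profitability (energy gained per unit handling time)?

In descending order of E/h:
snails: 27/7 = 3.86 kJ/s
mud crabs: 18/5.7 = 3.16 kJ/s
amphipods: 26/29 = 0.897 kJ/s
polychaete worms: 18/35 = 0.514 kJ/s
small clams: 4.8/34 = 0.141 kJ/s

small clams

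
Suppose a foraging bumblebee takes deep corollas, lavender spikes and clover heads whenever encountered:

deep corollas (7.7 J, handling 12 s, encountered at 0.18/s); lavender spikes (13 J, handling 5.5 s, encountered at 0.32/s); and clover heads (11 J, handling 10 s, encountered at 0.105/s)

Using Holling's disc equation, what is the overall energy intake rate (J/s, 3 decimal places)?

1.122 J/s

R = (0.18×7.7 + 0.32×13 + 0.105×11) / (1 + 0.18×12 + 0.32×5.5 + 0.105×10) = 6.701/5.97 = 1.122 J/s.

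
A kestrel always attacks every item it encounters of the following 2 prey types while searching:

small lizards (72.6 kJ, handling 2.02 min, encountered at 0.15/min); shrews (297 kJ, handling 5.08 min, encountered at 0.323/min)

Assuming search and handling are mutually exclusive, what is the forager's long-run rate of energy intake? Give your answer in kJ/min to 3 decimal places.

Energy encountered per unit search time: 0.15×72.6 + 0.323×297 = 106.8 kJ/min.
Handling time per unit search time: 0.15×2.02 + 0.323×5.08 = 1.944.
Rate = 106.8/(1 + 1.944) = 36.29 kJ/min.

36.286 kJ/min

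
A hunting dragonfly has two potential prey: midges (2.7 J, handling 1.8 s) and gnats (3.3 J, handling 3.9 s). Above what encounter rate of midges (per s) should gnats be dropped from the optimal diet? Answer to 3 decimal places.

The zero-one rule: include gnats iff E₂/h₂ > λE₁/(1+λh₁). Equality gives the switch point.
λE₁h₂ = E₂ + λE₂h₁ ⇒ λ = E₂/(E₁h₂ − E₂h₁) = 3.3/(10.53 − 5.94) = 0.719 per s.

0.719 per s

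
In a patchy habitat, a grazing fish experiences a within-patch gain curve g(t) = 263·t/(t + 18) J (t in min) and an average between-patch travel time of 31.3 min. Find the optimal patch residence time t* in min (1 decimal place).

Optimal t* satisfies g'(t*) = g(t*)/(T + t*).
g'(t) = 263·18/(t + 18)². Setting 263·18/(t+18)² = 263t/[(t+18)(31.3+t)] gives 18(31.3+t) = t(t+18), so t² = 18×31.3 = 563.4.
t* = √563.4 = 23.74 min.

23.7 min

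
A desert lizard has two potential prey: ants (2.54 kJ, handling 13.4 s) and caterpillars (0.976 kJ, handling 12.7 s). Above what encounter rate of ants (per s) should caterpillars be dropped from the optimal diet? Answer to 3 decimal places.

The zero-one rule: include caterpillars iff E₂/h₂ > λE₁/(1+λh₁). Equality gives the switch point.
λE₁h₂ = E₂ + λE₂h₁ ⇒ λ = E₂/(E₁h₂ − E₂h₁) = 0.976/(32.26 − 13.08) = 0.05089 per s.

0.051 per s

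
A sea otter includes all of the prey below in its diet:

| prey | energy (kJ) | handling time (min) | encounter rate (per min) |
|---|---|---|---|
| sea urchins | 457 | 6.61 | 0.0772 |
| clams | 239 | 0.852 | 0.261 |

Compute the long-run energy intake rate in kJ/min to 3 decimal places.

56.364 kJ/min

R = Σλ_iE_i / (1 + Σλ_ih_i)
Numerator: 0.0772×457 + 0.261×239 = 97.66
Denominator: 1 + 0.0772×6.61 + 0.261×0.852 = 1.733
R = 97.66/1.733 = 56.36 kJ/min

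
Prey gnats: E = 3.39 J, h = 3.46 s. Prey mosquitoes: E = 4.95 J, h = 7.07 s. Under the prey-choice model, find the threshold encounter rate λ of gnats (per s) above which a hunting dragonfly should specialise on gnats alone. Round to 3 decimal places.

The zero-one rule: include mosquitoes iff E₂/h₂ > λE₁/(1+λh₁). Equality gives the switch point.
λE₁h₂ = E₂ + λE₂h₁ ⇒ λ = E₂/(E₁h₂ − E₂h₁) = 4.95/(23.97 − 17.13) = 0.7237 per s.

0.724 per s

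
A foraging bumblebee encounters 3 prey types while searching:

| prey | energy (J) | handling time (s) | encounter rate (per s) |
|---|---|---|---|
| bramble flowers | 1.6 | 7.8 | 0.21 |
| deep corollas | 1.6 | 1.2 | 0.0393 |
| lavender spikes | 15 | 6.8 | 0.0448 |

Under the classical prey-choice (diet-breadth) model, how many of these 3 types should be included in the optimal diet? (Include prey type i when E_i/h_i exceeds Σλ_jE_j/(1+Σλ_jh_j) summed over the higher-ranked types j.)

Rank by E/h (J/s): lavender spikes 2.21, deep corollas 1.33, bramble flowers 0.205. Include each in turn until the next type's E/h falls below the running intake rate.
Rate on top 1: 0.5151. deep corollas: 1.33 > 0.5151 → include.
Rate on top 2: 0.5436. bramble flowers: 0.205 < 0.5436 → exclude; stop.
Optimal diet: lavender spikes, deep corollas — 2 of 3 types.

2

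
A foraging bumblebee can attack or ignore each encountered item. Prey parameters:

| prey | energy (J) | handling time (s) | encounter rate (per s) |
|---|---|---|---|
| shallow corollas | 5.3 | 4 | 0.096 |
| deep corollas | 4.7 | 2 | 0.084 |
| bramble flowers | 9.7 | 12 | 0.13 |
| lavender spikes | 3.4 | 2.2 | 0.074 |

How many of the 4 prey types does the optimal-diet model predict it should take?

4

E/h in descending order: deep corollas 2.35, lavender spikes 1.55, shallow corollas 1.32, bramble flowers 0.808 J/s. The optimal diet is the largest prefix of this list for which every included type satisfies E_i/h_i > R on the types above it.
Rate on top 1: 0.338. lavender spikes: 1.55 > 0.338 → include.
Rate on top 2: 0.4857. shallow corollas: 1.32 > 0.4857 → include.
Rate on top 3: 0.6737. bramble flowers: 0.808 > 0.6737 → include.
Optimal diet: deep corollas, lavender spikes, shallow corollas, bramble flowers — 4 of 4 types.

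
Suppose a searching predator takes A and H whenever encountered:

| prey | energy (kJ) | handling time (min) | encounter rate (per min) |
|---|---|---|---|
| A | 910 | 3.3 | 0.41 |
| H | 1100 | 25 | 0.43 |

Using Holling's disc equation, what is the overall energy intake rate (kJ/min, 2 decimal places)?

64.57 kJ/min

Energy encountered per unit search time: 0.41×910 + 0.43×1100 = 846.1 kJ/min.
Handling time per unit search time: 0.41×3.3 + 0.43×25 = 12.1.
Rate = 846.1/(1 + 12.1) = 64.57 kJ/min.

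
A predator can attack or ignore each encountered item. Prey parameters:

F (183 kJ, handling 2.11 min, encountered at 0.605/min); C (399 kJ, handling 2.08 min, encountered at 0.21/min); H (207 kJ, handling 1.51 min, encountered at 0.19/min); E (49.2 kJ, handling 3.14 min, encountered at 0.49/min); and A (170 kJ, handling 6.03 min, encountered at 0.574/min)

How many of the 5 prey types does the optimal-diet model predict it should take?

Rank by E/h (kJ/min): C 192, H 137, F 86.7, A 28.2, E 15.7. Include each in turn until the next type's E/h falls below the running intake rate.
Rate on top 1: 58.32. H: 137 > 58.32 → include.
Rate on top 2: 71.43. F: 86.7 > 71.43 → include.
Rate on top 3: 77.94. A: 28.2 < 77.94 → exclude; stop.
Optimal diet: C, H, F — 3 of 5 types.

3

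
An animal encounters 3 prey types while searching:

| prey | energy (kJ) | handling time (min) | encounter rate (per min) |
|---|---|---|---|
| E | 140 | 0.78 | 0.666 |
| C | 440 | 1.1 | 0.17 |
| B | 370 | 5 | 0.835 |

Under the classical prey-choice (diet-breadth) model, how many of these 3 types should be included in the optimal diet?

E/h in descending order: C 400, E 179, B 74 kJ/min. The optimal diet is the largest prefix of this list for which every included type satisfies E_i/h_i > R on the types above it.
Rate on top 1: 63.02. E: 179 > 63.02 → include.
Rate on top 2: 98.47. B: 74 < 98.47 → exclude; stop.
Optimal diet: C, E — 2 of 3 types.

2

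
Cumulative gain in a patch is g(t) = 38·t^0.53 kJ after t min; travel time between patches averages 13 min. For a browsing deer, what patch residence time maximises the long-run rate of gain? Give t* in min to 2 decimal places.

14.66 min

Optimal t* satisfies g'(t*) = g(t*)/(T + t*).
g'(t) = 0.53·38·t^-0.47. Setting 0.53·38·t^-0.47 = 38·t^0.53/(13+t) gives 0.53(13+t) = t, so 0.47·t = 0.53×13.
t* = 0.53×13/0.47 = 14.66 min.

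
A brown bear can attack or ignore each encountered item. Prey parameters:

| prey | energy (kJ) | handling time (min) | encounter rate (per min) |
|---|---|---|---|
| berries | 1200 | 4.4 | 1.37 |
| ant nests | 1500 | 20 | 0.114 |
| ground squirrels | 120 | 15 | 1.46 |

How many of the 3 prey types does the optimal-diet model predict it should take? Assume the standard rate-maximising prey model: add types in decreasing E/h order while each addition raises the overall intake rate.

E/h in descending order: berries 273, ant nests 75, ground squirrels 8 kJ/min. The optimal diet is the largest prefix of this list for which every included type satisfies E_i/h_i > R on the types above it.
Rate on top 1: 233.9. ant nests: 75 < 233.9 → exclude; stop.
Optimal diet: berries — 1 of 3 types.

1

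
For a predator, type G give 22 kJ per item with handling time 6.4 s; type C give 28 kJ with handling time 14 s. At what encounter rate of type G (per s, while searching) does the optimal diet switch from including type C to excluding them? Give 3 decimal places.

The zero-one rule: include type C iff E₂/h₂ > λE₁/(1+λh₁). Equality gives the switch point.
λE₁h₂ = E₂ + λE₂h₁ ⇒ λ = E₂/(E₁h₂ − E₂h₁) = 28/(308 − 179.2) = 0.2174 per s.

0.217 per s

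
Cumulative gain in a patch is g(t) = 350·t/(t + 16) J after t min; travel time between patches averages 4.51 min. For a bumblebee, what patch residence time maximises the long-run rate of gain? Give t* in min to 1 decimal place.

8.5 min

By the marginal value theorem, leave when the instantaneous gain rate g'(t) equals the habitat-wide average g(t)/(T + t).
g'(t) = 350·16/(t + 16)². Setting 350·16/(t+16)² = 350t/[(t+16)(4.51+t)] gives 16(4.51+t) = t(t+16), so t² = 16×4.51 = 72.16.
t* = √72.16 = 8.495 min.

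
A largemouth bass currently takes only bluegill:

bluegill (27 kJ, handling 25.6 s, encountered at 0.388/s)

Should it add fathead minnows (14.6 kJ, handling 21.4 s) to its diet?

No

Current rate: (0.388×27)/(1 + 0.388×25.6) = 0.9582 kJ/s.
fathead minnows: E/h = 14.6/21.4 = 0.6822 kJ/s.
Since 0.6822 < R, time spent handling fathead minnows is better spent searching.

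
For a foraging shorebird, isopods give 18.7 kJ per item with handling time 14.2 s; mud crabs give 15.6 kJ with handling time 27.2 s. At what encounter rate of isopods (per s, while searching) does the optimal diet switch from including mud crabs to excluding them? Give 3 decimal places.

0.054 per s

Drop mud crabs once their profitability E₂/h₂ falls below the rate achievable on isopods alone: E₂/h₂ = λE₁/(1 + λh₁).
Solve for λ: λE₁h₂ = E₂(1 + λh₁) → λ(E₁h₂ − E₂h₁) = E₂ → λ = E₂/(E₁h₂ − E₂h₁).
λ = 15.6/(18.7×27.2 − 15.6×14.2) = 15.6/287.1 = 0.05433 per s.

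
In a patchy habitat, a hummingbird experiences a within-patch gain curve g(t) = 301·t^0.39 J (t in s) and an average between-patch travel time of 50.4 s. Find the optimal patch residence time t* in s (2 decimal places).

32.22 s

Maximise g(t)/(T+t): set derivative to zero → g'(t)(T+t) = g(t).
g'(t) = 0.39·301·t^-0.61. Setting 0.39·301·t^-0.61 = 301·t^0.39/(50.4+t) gives 0.39(50.4+t) = t, so 0.61·t = 0.39×50.4.
t* = 0.39×50.4/0.61 = 32.22 s.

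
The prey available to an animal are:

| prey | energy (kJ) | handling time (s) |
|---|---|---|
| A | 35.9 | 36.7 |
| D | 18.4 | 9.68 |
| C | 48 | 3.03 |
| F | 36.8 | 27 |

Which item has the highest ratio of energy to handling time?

C

In descending order of E/h:
C: 48/3.03 = 15.8 kJ/s
D: 18.4/9.68 = 1.9 kJ/s
F: 36.8/27 = 1.36 kJ/s
A: 35.9/36.7 = 0.978 kJ/s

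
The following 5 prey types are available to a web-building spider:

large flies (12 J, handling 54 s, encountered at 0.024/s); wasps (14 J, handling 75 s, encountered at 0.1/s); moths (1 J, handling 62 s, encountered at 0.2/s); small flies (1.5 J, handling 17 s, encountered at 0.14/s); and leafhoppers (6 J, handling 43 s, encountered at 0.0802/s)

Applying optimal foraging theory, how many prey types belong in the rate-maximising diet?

E/h in descending order: large flies 0.222, wasps 0.187, leafhoppers 0.14, small flies 0.0882, moths 0.0161 J/s. The optimal diet is the largest prefix of this list for which every included type satisfies E_i/h_i > R on the types above it.
Rate on top 1: 0.1254. wasps: 0.187 > 0.1254 → include.
Rate on top 2: 0.1723. leafhoppers: 0.14 < 0.1723 → exclude; stop.
Optimal diet: large flies, wasps — 2 of 5 types.

2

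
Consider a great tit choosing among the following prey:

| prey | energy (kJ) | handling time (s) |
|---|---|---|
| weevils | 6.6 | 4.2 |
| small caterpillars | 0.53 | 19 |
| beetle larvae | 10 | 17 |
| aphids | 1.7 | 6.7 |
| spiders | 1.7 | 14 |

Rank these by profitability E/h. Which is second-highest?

In descending order of E/h:
weevils: 6.6/4.2 = 1.57 kJ/s
beetle larvae: 10/17 = 0.588 kJ/s
aphids: 1.7/6.7 = 0.254 kJ/s
spiders: 1.7/14 = 0.121 kJ/s
small caterpillars: 0.53/19 = 0.0279 kJ/s

beetle larvae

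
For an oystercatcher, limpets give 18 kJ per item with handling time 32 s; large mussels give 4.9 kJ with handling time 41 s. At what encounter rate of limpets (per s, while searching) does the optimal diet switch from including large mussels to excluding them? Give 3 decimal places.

At the threshold, the rate on limpets alone equals the profitability of large mussels: λ·18/(1 + λ·32) = 4.9/41 = 0.1195.
Rearranging, λ(18 − 0.1195×32) = 0.1195, so λ = 0.1195/14.18 = 0.008431 per s.

0.008 per s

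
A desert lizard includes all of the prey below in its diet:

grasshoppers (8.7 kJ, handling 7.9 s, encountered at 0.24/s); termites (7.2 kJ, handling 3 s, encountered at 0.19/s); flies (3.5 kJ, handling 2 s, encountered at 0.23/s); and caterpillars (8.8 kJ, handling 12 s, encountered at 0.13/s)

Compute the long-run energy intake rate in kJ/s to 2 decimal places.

0.99 kJ/s

R = Σλ_iE_i / (1 + Σλ_ih_i)
Numerator: 0.24×8.7 + 0.19×7.2 + 0.23×3.5 + 0.13×8.8 = 5.405
Denominator: 1 + 0.24×7.9 + 0.19×3 + 0.23×2 + 0.13×12 = 5.486
R = 5.405/5.486 = 0.9852 kJ/s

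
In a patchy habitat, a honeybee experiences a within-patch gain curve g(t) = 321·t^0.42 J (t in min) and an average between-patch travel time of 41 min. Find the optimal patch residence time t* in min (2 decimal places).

29.69 min

Optimal t* satisfies g'(t*) = g(t*)/(T + t*).
g'(t) = 0.42·321·t^-0.58. Setting 0.42·321·t^-0.58 = 321·t^0.42/(41+t) gives 0.42(41+t) = t, so 0.58·t = 0.42×41.
t* = 0.42×41/0.58 = 29.69 min.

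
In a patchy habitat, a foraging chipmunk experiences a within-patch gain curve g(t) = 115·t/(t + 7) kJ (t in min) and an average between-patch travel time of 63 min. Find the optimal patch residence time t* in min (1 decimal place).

By the marginal value theorem, leave when the instantaneous gain rate g'(t) equals the habitat-wide average g(t)/(T + t).
g'(t) = 115·7/(t + 7)². Setting 115·7/(t+7)² = 115t/[(t+7)(63+t)] gives 7(63+t) = t(t+7), so t² = 7×63 = 441.
t* = √441 = 21 min.

21.0 min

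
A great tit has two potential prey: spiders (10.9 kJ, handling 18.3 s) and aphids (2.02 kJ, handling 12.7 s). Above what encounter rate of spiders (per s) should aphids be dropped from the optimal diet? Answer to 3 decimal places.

The zero-one rule: include aphids iff E₂/h₂ > λE₁/(1+λh₁). Equality gives the switch point.
λE₁h₂ = E₂ + λE₂h₁ ⇒ λ = E₂/(E₁h₂ − E₂h₁) = 2.02/(138.4 − 36.97) = 0.01991 per s.

0.020 per s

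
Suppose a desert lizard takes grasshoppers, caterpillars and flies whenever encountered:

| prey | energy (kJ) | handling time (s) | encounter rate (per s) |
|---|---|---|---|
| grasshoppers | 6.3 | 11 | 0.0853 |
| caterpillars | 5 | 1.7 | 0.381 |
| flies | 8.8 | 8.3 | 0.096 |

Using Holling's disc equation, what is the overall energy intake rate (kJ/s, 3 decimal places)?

0.972 kJ/s

R = (0.0853×6.3 + 0.381×5 + 0.096×8.8) / (1 + 0.0853×11 + 0.381×1.7 + 0.096×8.3) = 3.287/3.383 = 0.9717 kJ/s.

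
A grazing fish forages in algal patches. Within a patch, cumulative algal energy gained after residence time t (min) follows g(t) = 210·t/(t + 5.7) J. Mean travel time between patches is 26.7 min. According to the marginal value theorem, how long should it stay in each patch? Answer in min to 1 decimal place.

By the marginal value theorem, leave when the instantaneous gain rate g'(t) equals the habitat-wide average g(t)/(T + t).
g'(t) = 210·5.7/(t + 5.7)². Setting 210·5.7/(t+5.7)² = 210t/[(t+5.7)(26.7+t)] gives 5.7(26.7+t) = t(t+5.7), so t² = 5.7×26.7 = 152.2.
t* = √152.2 = 12.34 min.

12.3 min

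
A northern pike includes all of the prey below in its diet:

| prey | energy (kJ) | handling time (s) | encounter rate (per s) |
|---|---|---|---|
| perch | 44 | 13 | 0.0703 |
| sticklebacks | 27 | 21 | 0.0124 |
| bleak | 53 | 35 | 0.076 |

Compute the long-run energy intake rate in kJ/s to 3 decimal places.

1.542 kJ/s

R = Σλ_iE_i / (1 + Σλ_ih_i)
Numerator: 0.0703×44 + 0.0124×27 + 0.076×53 = 7.456
Denominator: 1 + 0.0703×13 + 0.0124×21 + 0.076×35 = 4.834
R = 7.456/4.834 = 1.542 kJ/s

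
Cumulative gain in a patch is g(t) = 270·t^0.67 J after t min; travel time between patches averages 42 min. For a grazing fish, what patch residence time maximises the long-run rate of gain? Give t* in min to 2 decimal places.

85.27 min

Maximise g(t)/(T+t): set derivative to zero → g'(t)(T+t) = g(t).
g'(t) = 0.67·270·t^-0.33. Setting 0.67·270·t^-0.33 = 270·t^0.67/(42+t) gives 0.67(42+t) = t, so 0.33·t = 0.67×42.
t* = 0.67×42/0.33 = 85.27 min.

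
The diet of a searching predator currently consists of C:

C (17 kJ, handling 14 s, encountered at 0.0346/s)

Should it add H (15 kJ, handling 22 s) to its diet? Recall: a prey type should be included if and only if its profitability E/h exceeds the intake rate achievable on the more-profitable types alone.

Intake rate on the current diet: R = (0.0346×17) / (1 + 0.0346×14) = 0.5882/1.484 = 0.3963 kJ/s.
H: E/h = 15/22 = 0.6818 kJ/s.
Since 0.6818 > R, including H increases the long-run rate.

Yes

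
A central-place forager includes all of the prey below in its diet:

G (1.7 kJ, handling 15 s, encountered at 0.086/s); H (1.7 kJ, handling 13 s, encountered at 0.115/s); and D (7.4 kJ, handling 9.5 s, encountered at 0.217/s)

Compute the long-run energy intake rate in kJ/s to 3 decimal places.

0.333 kJ/s

Energy encountered per unit search time: 0.086×1.7 + 0.115×1.7 + 0.217×7.4 = 1.948 kJ/s.
Handling time per unit search time: 0.086×15 + 0.115×13 + 0.217×9.5 = 4.846.
Rate = 1.948/(1 + 4.846) = 0.3331 kJ/s.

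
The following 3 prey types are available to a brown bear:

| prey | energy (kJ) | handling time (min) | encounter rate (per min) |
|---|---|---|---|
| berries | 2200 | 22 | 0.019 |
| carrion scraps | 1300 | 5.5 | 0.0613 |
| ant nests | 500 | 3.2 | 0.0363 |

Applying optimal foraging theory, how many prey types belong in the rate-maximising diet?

E/h in descending order: carrion scraps 236, ant nests 156, berries 100 kJ/min. The optimal diet is the largest prefix of this list for which every included type satisfies E_i/h_i > R on the types above it.
Rate on top 1: 59.6. ant nests: 156 > 59.6 → include.
Rate on top 2: 67.32. berries: 100 > 67.32 → include.
Optimal diet: carrion scraps, ant nests, berries — 3 of 3 types.

3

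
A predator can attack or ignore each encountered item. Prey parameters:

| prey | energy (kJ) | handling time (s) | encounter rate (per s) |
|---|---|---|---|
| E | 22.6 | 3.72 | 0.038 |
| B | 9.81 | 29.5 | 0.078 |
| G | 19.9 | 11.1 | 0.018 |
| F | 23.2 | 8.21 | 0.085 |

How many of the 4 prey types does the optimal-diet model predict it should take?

3

E/h in descending order: E 6.08, F 2.83, G 1.79, B 0.333 kJ/s. The optimal diet is the largest prefix of this list for which every included type satisfies E_i/h_i > R on the types above it.
Rate on top 1: 0.7524. F: 2.83 > 0.7524 → include.
Rate on top 2: 1.539. G: 1.79 > 1.539 → include.
Rate on top 3: 1.564. B: 0.333 < 1.564 → exclude; stop.
Optimal diet: E, F, G — 3 of 4 types.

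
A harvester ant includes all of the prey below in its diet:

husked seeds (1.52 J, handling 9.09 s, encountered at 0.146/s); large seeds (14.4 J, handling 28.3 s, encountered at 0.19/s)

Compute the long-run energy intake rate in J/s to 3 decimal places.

0.384 J/s

Energy encountered per unit search time: 0.146×1.52 + 0.19×14.4 = 2.958 J/s.
Handling time per unit search time: 0.146×9.09 + 0.19×28.3 = 6.704.
Rate = 2.958/(1 + 6.704) = 0.3839 J/s.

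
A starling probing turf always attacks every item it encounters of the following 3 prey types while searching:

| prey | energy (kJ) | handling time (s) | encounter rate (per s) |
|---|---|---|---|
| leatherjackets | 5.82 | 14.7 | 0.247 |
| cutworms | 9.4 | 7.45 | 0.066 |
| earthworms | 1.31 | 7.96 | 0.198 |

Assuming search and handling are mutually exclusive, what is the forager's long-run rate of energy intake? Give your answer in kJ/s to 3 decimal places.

0.346 kJ/s

R = Σλ_iE_i / (1 + Σλ_ih_i)
Numerator: 0.247×5.82 + 0.066×9.4 + 0.198×1.31 = 2.317
Denominator: 1 + 0.247×14.7 + 0.066×7.45 + 0.198×7.96 = 6.699
R = 2.317/6.699 = 0.3459 kJ/s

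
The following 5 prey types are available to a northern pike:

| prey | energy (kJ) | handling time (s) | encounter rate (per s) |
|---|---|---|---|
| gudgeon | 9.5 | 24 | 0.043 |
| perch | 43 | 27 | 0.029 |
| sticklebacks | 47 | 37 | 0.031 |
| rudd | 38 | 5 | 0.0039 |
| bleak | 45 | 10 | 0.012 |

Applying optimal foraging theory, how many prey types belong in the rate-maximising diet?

E/h in descending order: rudd 7.6, bleak 4.5, perch 1.59, sticklebacks 1.27, gudgeon 0.396 kJ/s. The optimal diet is the largest prefix of this list for which every included type satisfies E_i/h_i > R on the types above it.
Rate on top 1: 0.1454. bleak: 4.5 > 0.1454 → include.
Rate on top 2: 0.6039. perch: 1.59 > 0.6039 → include.
Rate on top 3: 1.007. sticklebacks: 1.27 > 1.007 → include.
Rate on top 4: 1.105. gudgeon: 0.396 < 1.105 → exclude; stop.
Optimal diet: rudd, bleak, perch, sticklebacks — 4 of 5 types.

4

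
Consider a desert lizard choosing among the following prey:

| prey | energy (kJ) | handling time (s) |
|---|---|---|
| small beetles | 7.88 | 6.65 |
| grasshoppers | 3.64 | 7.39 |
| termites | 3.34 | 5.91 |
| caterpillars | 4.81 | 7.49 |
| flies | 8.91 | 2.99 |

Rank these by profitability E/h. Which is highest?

flies

In descending order of E/h:
flies: 8.91/2.99 = 2.98 kJ/s
small beetles: 7.88/6.65 = 1.18 kJ/s
caterpillars: 4.81/7.49 = 0.642 kJ/s
termites: 3.34/5.91 = 0.565 kJ/s
grasshoppers: 3.64/7.39 = 0.493 kJ/s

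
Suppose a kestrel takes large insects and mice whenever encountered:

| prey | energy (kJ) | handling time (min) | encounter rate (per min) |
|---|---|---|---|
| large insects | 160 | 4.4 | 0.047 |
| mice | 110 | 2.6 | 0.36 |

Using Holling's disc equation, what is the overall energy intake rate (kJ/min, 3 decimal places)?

R = Σλ_iE_i / (1 + Σλ_ih_i)
Numerator: 0.047×160 + 0.36×110 = 47.12
Denominator: 1 + 0.047×4.4 + 0.36×2.6 = 2.143
R = 47.12/2.143 = 21.99 kJ/min

21.990 kJ/min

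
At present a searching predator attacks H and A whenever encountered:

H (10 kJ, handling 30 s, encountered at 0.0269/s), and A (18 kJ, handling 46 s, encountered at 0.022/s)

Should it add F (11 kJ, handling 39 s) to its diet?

On H and A alone, R = ΣλE/(1+Σλh) = 0.665/2.819 = 0.2359 kJ/s.
Profitability of F: 11/39 = 0.2821 kJ/s.
0.2821 > 0.2359, so adding F raises the average — include it.

Yes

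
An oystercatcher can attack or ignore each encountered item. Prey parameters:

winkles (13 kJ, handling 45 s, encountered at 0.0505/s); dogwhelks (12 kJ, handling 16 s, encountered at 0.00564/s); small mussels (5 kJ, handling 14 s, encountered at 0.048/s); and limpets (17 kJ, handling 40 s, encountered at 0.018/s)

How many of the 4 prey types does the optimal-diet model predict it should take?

4

Profitabilities (E/h, kJ/s): dogwhelks 0.75, limpets 0.425, small mussels 0.357, winkles 0.289. Add prey in this order while the next type's profitability exceeds the intake rate on those already taken.
Rate on top 1: 0.06208. limpets: 0.425 > 0.06208 → include.
Rate on top 2: 0.2064. small mussels: 0.357 > 0.2064 → include.
Rate on top 3: 0.2472. winkles: 0.289 > 0.2472 → include.
Optimal diet: dogwhelks, limpets, small mussels, winkles — 4 of 4 types.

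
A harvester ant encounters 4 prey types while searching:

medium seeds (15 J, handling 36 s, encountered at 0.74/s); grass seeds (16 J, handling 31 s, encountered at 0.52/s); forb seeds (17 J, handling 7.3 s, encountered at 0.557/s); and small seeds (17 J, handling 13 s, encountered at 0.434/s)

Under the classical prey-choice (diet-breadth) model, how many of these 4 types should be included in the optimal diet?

Rank by E/h (J/s): forb seeds 2.33, small seeds 1.31, grass seeds 0.516, medium seeds 0.417. Include each in turn until the next type's E/h falls below the running intake rate.
Rate on top 1: 1.869. small seeds: 1.31 < 1.869 → exclude; stop.
Optimal diet: forb seeds — 1 of 4 types.

1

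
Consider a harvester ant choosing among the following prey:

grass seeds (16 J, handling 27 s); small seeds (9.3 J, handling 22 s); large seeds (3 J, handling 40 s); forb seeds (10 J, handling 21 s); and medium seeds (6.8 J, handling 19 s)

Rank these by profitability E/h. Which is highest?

grass seeds

In descending order of E/h:
grass seeds: 16/27 = 0.593 J/s
forb seeds: 10/21 = 0.476 J/s
small seeds: 9.3/22 = 0.423 J/s
medium seeds: 6.8/19 = 0.358 J/s
large seeds: 3/40 = 0.075 J/s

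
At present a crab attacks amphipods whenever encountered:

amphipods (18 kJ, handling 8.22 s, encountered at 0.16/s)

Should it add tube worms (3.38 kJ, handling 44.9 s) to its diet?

Intake rate on the current diet: R = (0.16×18) / (1 + 0.16×8.22) = 2.88/2.315 = 1.244 kJ/s.
Profitability of tube worms: 3.38/44.9 = 0.07528 kJ/s.
0.07528 < 1.244, so adding tube worms would lower the average — exclude it.

No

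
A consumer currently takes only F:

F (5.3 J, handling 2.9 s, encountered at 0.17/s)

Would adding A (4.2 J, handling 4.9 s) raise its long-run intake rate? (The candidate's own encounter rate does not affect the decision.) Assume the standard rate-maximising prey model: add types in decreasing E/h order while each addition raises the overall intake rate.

Intake rate on the current diet: R = (0.17×5.3) / (1 + 0.17×2.9) = 0.901/1.493 = 0.6035 J/s.
A: E/h = 4.2/4.9 = 0.8571 J/s.
0.8571 > 0.6035, so adding A raises the average — include it.

Yes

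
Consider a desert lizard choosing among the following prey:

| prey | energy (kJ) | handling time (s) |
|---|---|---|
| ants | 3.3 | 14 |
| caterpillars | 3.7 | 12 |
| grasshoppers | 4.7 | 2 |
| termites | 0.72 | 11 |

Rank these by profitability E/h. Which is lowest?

termites

Profitability E/h (kJ/s): ants = 3.3/14 = 0.236, caterpillars = 3.7/12 = 0.308, grasshoppers = 4.7/2 = 2.35, termites = 0.72/11 = 0.0655.
Ranked: grasshoppers > caterpillars > ants > termites.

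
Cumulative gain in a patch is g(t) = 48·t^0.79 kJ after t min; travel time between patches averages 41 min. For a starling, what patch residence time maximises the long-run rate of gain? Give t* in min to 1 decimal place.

By the marginal value theorem, leave when the instantaneous gain rate g'(t) equals the habitat-wide average g(t)/(T + t).
g'(t) = 0.79·48·t^-0.21. Setting 0.79·48·t^-0.21 = 48·t^0.79/(41+t) gives 0.79(41+t) = t, so 0.21·t = 0.79×41.
t* = 0.79×41/0.21 = 154.2 min.

154.2 min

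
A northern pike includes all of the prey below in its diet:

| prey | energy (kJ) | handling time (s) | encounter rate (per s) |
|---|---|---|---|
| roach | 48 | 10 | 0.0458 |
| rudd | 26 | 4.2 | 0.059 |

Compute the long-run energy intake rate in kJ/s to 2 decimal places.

2.19 kJ/s

Energy encountered per unit search time: 0.0458×48 + 0.059×26 = 3.732 kJ/s.
Handling time per unit search time: 0.0458×10 + 0.059×4.2 = 0.7058.
Rate = 3.732/(1 + 0.7058) = 2.188 kJ/s.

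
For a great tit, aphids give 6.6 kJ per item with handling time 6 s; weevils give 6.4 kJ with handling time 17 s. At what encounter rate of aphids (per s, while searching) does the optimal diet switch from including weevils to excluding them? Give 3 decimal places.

The zero-one rule: include weevils iff E₂/h₂ > λE₁/(1+λh₁). Equality gives the switch point.
λE₁h₂ = E₂ + λE₂h₁ ⇒ λ = E₂/(E₁h₂ − E₂h₁) = 6.4/(112.2 − 38.4) = 0.08672 per s.

0.087 per s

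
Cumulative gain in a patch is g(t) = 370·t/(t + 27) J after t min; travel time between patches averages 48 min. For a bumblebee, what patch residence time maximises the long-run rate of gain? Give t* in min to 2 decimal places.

36.00 min

Maximise g(t)/(T+t): set derivative to zero → g'(t)(T+t) = g(t).
g'(t) = 370·27/(t + 27)². Setting 370·27/(t+27)² = 370t/[(t+27)(48+t)] gives 27(48+t) = t(t+27), so t² = 27×48 = 1296.
t* = √1296 = 36 min.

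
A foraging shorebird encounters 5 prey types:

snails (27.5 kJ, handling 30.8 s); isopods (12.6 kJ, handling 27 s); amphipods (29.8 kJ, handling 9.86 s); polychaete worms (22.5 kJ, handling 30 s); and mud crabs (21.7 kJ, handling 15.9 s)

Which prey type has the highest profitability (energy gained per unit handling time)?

amphipods

Profitability E/h (kJ/s): snails = 27.5/30.8 = 0.893, isopods = 12.6/27 = 0.467, amphipods = 29.8/9.86 = 3.02, polychaete worms = 22.5/30 = 0.75, mud crabs = 21.7/15.9 = 1.36.
Ranked: amphipods > mud crabs > snails > polychaete worms > isopods.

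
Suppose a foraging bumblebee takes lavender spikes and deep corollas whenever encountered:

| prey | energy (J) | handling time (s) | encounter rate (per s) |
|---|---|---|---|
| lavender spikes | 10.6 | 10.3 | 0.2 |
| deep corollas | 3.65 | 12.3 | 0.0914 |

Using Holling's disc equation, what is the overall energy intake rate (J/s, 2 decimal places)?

R = (0.2×10.6 + 0.0914×3.65) / (1 + 0.2×10.3 + 0.0914×12.3) = 2.454/4.184 = 0.5864 J/s.

0.59 J/s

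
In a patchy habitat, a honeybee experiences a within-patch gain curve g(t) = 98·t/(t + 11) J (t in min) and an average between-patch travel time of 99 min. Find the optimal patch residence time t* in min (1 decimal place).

33.0 min

Optimal t* satisfies g'(t*) = g(t*)/(T + t*).
g'(t) = 98·11/(t + 11)². Setting 98·11/(t+11)² = 98t/[(t+11)(99+t)] gives 11(99+t) = t(t+11), so t² = 11×99 = 1089.
t* = √1089 = 33 min.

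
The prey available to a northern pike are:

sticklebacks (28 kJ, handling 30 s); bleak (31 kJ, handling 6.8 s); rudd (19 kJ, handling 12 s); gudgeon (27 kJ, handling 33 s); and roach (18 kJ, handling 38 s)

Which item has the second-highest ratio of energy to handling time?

rudd

Profitability E/h (kJ/s): sticklebacks = 28/30 = 0.933, bleak = 31/6.8 = 4.56, rudd = 19/12 = 1.58, gudgeon = 27/33 = 0.818, roach = 18/38 = 0.474.
Ranked: bleak > rudd > sticklebacks > gudgeon > roach.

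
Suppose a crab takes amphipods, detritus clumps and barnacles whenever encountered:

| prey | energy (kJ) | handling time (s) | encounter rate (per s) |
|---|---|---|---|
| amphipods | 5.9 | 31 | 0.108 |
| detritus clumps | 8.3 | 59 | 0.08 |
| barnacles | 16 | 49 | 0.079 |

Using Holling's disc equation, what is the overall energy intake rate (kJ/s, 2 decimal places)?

0.20 kJ/s

R = (0.108×5.9 + 0.08×8.3 + 0.079×16) / (1 + 0.108×31 + 0.08×59 + 0.079×49) = 2.565/12.94 = 0.1983 kJ/s.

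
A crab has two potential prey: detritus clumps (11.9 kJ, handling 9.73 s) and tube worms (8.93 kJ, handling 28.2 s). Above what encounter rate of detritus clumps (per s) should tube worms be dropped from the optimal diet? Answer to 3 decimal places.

The zero-one rule: include tube worms iff E₂/h₂ > λE₁/(1+λh₁). Equality gives the switch point.
λE₁h₂ = E₂ + λE₂h₁ ⇒ λ = E₂/(E₁h₂ − E₂h₁) = 8.93/(335.6 − 86.89) = 0.03591 per s.

0.036 per s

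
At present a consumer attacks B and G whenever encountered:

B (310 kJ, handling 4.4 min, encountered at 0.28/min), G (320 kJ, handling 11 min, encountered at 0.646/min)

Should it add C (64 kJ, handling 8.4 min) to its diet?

No

Intake rate on the current diet: R = (0.28×310 + 0.646×320) / (1 + 0.28×4.4 + 0.646×11) = 293.5/9.338 = 31.43 kJ/min.
C: E/h = 64/8.4 = 7.619 kJ/min.
7.619 < 31.43, so adding C would lower the average — exclude it.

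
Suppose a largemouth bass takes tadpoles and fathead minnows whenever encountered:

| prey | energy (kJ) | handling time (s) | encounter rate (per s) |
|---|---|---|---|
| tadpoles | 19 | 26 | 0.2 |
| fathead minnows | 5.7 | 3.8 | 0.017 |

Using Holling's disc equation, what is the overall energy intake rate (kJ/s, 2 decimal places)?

0.62 kJ/s

R = (0.2×19 + 0.017×5.7) / (1 + 0.2×26 + 0.017×3.8) = 3.897/6.265 = 0.6221 kJ/s.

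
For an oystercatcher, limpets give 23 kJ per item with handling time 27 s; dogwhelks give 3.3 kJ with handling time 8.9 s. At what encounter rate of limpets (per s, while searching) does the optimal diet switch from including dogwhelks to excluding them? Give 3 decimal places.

0.029 per s

The zero-one rule: include dogwhelks iff E₂/h₂ > λE₁/(1+λh₁). Equality gives the switch point.
λE₁h₂ = E₂ + λE₂h₁ ⇒ λ = E₂/(E₁h₂ − E₂h₁) = 3.3/(204.7 − 89.1) = 0.02855 per s.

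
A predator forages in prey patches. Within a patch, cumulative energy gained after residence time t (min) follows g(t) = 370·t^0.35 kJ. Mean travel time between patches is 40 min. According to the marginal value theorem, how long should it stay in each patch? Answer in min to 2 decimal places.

By the marginal value theorem, leave when the instantaneous gain rate g'(t) equals the habitat-wide average g(t)/(T + t).
g'(t) = 0.35·370·t^-0.65. Setting 0.35·370·t^-0.65 = 370·t^0.35/(40+t) gives 0.35(40+t) = t, so 0.65·t = 0.35×40.
t* = 0.35×40/0.65 = 21.54 min.

21.54 min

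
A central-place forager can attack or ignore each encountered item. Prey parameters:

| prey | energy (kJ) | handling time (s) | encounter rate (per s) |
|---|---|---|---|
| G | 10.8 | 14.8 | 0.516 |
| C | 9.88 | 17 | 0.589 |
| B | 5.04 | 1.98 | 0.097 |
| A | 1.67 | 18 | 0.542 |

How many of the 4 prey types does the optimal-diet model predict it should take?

E/h in descending order: B 2.55, G 0.73, C 0.581, A 0.0928 kJ/s. The optimal diet is the largest prefix of this list for which every included type satisfies E_i/h_i > R on the types above it.
Rate on top 1: 0.4101. G: 0.73 > 0.4101 → include.
Rate on top 2: 0.6866. C: 0.581 < 0.6866 → exclude; stop.
Optimal diet: B, G — 2 of 4 types.

2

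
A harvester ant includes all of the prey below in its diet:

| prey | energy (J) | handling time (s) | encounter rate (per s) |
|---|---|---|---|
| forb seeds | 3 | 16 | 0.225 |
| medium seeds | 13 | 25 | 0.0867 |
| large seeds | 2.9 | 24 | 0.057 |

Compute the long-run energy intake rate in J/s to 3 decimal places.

R = (0.225×3 + 0.0867×13 + 0.057×2.9) / (1 + 0.225×16 + 0.0867×25 + 0.057×24) = 1.967/8.136 = 0.2418 J/s.

0.242 J/s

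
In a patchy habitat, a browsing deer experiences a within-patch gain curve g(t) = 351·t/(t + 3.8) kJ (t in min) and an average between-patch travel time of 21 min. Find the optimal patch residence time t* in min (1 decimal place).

8.9 min

By the marginal value theorem, leave when the instantaneous gain rate g'(t) equals the habitat-wide average g(t)/(T + t).
g'(t) = 351·3.8/(t + 3.8)². Setting 351·3.8/(t+3.8)² = 351t/[(t+3.8)(21+t)] gives 3.8(21+t) = t(t+3.8), so t² = 3.8×21 = 79.8.
t* = √79.8 = 8.933 min.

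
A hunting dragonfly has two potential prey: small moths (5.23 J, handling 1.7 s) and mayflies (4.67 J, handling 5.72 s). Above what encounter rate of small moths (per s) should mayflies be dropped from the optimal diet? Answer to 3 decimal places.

0.212 per s

At the threshold, the rate on small moths alone equals the profitability of mayflies: λ·5.23/(1 + λ·1.7) = 4.67/5.72 = 0.8164.
Rearranging, λ(5.23 − 0.8164×1.7) = 0.8164, so λ = 0.8164/3.842 = 0.2125 per s.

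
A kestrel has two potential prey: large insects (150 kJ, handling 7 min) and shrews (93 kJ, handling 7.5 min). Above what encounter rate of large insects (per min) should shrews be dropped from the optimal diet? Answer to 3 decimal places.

0.196 per min

At the threshold, the rate on large insects alone equals the profitability of shrews: λ·150/(1 + λ·7) = 93/7.5 = 12.4.
Rearranging, λ(150 − 12.4×7) = 12.4, so λ = 12.4/63.2 = 0.1962 per min.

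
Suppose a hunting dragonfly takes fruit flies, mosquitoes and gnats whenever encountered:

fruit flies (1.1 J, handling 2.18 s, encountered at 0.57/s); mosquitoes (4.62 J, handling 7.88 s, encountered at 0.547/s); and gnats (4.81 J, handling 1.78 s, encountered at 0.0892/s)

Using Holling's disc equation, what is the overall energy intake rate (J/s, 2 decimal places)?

0.53 J/s

Energy encountered per unit search time: 0.57×1.1 + 0.547×4.62 + 0.0892×4.81 = 3.583 J/s.
Handling time per unit search time: 0.57×2.18 + 0.547×7.88 + 0.0892×1.78 = 5.712.
Rate = 3.583/(1 + 5.712) = 0.5339 J/s.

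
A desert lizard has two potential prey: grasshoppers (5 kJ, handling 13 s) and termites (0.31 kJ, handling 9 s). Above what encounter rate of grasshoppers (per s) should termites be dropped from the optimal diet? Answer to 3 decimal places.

At the threshold, the rate on grasshoppers alone equals the profitability of termites: λ·5/(1 + λ·13) = 0.31/9 = 0.03444.
Rearranging, λ(5 − 0.03444×13) = 0.03444, so λ = 0.03444/4.552 = 0.007567 per s.

0.008 per s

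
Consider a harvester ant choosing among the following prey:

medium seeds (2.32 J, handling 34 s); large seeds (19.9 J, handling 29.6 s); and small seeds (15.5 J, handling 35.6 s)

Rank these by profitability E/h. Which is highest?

large seeds

Profitability E/h (J/s): medium seeds = 2.32/34 = 0.0682, large seeds = 19.9/29.6 = 0.672, small seeds = 15.5/35.6 = 0.435.
Ranked: large seeds > small seeds > medium seeds.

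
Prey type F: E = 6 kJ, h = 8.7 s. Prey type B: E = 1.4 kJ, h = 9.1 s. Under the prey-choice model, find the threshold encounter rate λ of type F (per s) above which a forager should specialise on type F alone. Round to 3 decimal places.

0.033 per s

The zero-one rule: include type B iff E₂/h₂ > λE₁/(1+λh₁). Equality gives the switch point.
λE₁h₂ = E₂ + λE₂h₁ ⇒ λ = E₂/(E₁h₂ − E₂h₁) = 1.4/(54.6 − 12.18) = 0.033 per s.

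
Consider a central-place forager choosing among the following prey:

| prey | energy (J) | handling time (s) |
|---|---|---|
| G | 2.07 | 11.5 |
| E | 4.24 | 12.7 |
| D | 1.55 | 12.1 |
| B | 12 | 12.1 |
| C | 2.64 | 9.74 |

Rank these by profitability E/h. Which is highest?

In descending order of E/h:
B: 12/12.1 = 0.992 J/s
E: 4.24/12.7 = 0.334 J/s
C: 2.64/9.74 = 0.271 J/s
G: 2.07/11.5 = 0.18 J/s
D: 1.55/12.1 = 0.128 J/s

B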